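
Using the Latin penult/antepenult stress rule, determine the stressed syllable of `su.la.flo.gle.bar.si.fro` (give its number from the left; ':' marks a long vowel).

Classical Latin: stress the penult if heavy (long vowel or closed), else the antepenult.
Weights: 5 bar H, 6 si L, 7 fro L.
The penult (syllable 6, si) is light, so stress falls on the antepenult (syllable 5, bar).
Stress on syllable 5: su.la.flo.gle.ˈbar.si.fro.

5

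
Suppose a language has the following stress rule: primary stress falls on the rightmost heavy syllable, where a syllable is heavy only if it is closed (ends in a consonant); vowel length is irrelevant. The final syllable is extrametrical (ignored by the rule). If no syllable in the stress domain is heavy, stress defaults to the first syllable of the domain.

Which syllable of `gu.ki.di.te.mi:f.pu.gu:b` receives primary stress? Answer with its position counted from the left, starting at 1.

5

The final syllable (7, gu:b) is extrametrical; the stress domain is syllables 1–6.
Weights: 1 gu L, 2 ki L, 3 di L, 4 te L, 5 mi:f H, 6 pu L.
Heavy syllables in the domain: 5. The rightmost is syllable 5 (mi:f).
Primary stress: syllable 5 → gu.ki.di.te.ˈmi:f.pu.gu:b.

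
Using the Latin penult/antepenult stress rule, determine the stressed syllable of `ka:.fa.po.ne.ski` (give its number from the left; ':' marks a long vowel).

Classical Latin: stress the penult if heavy (long vowel or closed), else the antepenult.
Weights: 3 po L, 4 ne L, 5 ski L.
The penult (syllable 4, ne) is light, so stress falls on the antepenult (syllable 3, po).
Stress on syllable 3: ka:.fa.ˈpo.ne.ski.

3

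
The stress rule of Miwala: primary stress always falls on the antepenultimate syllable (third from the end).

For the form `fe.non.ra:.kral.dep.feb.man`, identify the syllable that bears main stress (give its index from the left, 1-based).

5

The word has 7 syllables; the antepenultimate syllable (third from the end) is syllable 5 (dep).
Primary stress: syllable 5 → fe.non.ra:.kral.ˈdep.feb.man.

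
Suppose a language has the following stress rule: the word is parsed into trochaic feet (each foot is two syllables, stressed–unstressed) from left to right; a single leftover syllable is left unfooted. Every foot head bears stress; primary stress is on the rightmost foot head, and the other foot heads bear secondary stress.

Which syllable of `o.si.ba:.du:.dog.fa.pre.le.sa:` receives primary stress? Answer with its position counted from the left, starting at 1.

Parse left to right into trochaic (ˈσσ) feet: (ˈo.si) (ˈba:.du:) (ˈdog.fa) (ˈpre.le) sa:. Syllable 9 is left unfooted.
Foot heads (stressed positions): 1, 3, 5, 7.
End Rule Rightmost: primary stress on the rightmost head = syllable 7.
Primary stress: syllable 7 → o.si.ba:.du:.dog.fa.ˈpre.le.sa:.

7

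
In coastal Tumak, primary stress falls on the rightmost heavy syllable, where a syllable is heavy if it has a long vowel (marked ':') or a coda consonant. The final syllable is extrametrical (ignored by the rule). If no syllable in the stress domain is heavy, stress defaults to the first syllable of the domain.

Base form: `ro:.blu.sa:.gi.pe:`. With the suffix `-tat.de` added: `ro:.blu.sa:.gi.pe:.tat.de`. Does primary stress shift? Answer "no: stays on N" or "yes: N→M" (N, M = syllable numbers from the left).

yes: 3→6

Base `ro:.blu.sa:.gi.pe:` (5 syllables):
  The final syllable (5, pe:) is extrametrical; the stress domain is syllables 1–4.
  Weights: 1 ro: H, 2 blu L, 3 sa: H, 4 gi L.
  Heavy syllables in the domain: 1, 3. The rightmost is syllable 3 (sa:).
  → primary stress on syllable 3.
Suffixed `ro:.blu.sa:.gi.pe:.tat.de` (7 syllables):
  The final syllable (7, de) is extrametrical; the stress domain is syllables 1–6.
  Weights: 1 ro: H, 2 blu L, 3 sa: H, 4 gi L, 5 pe: H, 6 tat H.
  Heavy syllables in the domain: 1, 3, 5, 6. The rightmost is syllable 6 (tat).
  → primary stress on syllable 6.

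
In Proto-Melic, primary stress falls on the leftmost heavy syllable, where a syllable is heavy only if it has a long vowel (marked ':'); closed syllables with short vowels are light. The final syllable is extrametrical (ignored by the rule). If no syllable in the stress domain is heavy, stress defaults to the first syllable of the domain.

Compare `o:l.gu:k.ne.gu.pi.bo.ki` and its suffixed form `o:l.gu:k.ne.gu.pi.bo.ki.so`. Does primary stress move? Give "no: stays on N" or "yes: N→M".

Base `o:l.gu:k.ne.gu.pi.bo.ki` (7 syllables):
  The final syllable (7, ki) is extrametrical; the stress domain is syllables 1–6.
  Weights: 1 o:l H, 2 gu:k H, 3 ne L, 4 gu L, 5 pi L, 6 bo L.
  Heavy syllables in the domain: 1, 2. The leftmost is syllable 1 (o:l).
  → primary stress on syllable 1.
Suffixed `o:l.gu:k.ne.gu.pi.bo.ki.so` (8 syllables):
  The final syllable (8, so) is extrametrical; the stress domain is syllables 1–7.
  Weights: 1 o:l H, 2 gu:k H, 3 ne L, 4 gu L, 5 pi L, 6 bo L, 7 ki L.
  Heavy syllables in the domain: 1, 2. The leftmost is syllable 1 (o:l).
  → primary stress on syllable 1.

no: stays on 1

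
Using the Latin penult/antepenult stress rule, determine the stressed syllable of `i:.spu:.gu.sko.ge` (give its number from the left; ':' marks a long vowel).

Classical Latin: stress the penult if heavy (long vowel or closed), else the antepenult.
Weights: 3 gu L, 4 sko L, 5 ge L.
The penult (syllable 4, sko) is light, so stress falls on the antepenult (syllable 3, gu).
Stress on syllable 3: i:.spu:.ˈgu.sko.ge.

3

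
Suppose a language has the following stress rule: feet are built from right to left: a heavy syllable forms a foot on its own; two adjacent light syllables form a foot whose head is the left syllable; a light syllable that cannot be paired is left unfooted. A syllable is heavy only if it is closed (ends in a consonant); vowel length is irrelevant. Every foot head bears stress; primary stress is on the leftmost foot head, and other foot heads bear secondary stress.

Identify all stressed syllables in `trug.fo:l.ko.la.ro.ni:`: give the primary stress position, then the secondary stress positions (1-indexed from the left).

primary 1, secondary 2, 3, 5

Weights: 1 trug H, 2 fo:l H, 3 ko L, 4 la L, 5 ro L, 6 ni: L.
Parse right to left (heavy = foot alone; LL = one foot; stranded L unfooted): (ˈtrug) (ˈfo:l) (ˈko.la) (ˈro.ni:).
Foot heads: 1, 2, 3, 5.
Primary stress on the leftmost head = syllable 1.
Secondary stress on 2, 3, 5: ˈtrug.ˌfo:l.ˌko.la.ˌro.ni:.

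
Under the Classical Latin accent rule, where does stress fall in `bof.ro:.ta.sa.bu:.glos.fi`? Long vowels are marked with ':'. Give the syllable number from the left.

6

Classical Latin: stress the penult if heavy (long vowel or closed), else the antepenult.
Weights: 5 bu: H, 6 glos H, 7 fi L.
The penult (syllable 6, glos) is heavy, so it takes stress.
Stress on syllable 6: bof.ro:.ta.sa.bu:.ˈglos.fi.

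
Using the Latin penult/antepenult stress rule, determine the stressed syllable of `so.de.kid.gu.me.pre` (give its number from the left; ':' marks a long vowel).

Classical Latin: stress the penult if heavy (long vowel or closed), else the antepenult.
Weights: 4 gu L, 5 me L, 6 pre L.
The penult (syllable 5, me) is light, so stress falls on the antepenult (syllable 4, gu).
Stress on syllable 4: so.de.kid.ˈgu.me.pre.

4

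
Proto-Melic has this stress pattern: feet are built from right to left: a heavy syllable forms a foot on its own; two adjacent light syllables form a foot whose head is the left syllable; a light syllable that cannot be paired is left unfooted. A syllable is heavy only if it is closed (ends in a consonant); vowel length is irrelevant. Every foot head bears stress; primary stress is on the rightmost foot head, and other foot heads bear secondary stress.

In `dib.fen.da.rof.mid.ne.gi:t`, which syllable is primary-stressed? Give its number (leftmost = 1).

Weights: 1 dib H, 2 fen H, 3 da L, 4 rof H, 5 mid H, 6 ne L, 7 gi:t H.
Parse right to left (heavy = foot alone; LL = one foot; stranded L unfooted): (ˈdib) (ˈfen) da (ˈrof) (ˈmid) ne (ˈgi:t).
Foot heads: 1, 2, 4, 5, 7.
Primary stress on the rightmost head = syllable 7.
Primary stress: syllable 7 → dib.fen.da.rof.mid.ne.ˈgi:t.

7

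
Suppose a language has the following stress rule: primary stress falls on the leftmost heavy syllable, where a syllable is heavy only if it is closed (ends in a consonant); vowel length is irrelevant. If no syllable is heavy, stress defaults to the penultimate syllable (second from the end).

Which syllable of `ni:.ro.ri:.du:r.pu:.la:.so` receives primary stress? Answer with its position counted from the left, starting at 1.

4

Weights: 1 ni: L, 2 ro L, 3 ri: L, 4 du:r H, 5 pu: L, 6 la: L, 7 so L.
Heavy syllables in the domain: 4. The leftmost is syllable 4 (du:r).
Primary stress: syllable 4 → ni:.ro.ri:.ˈdu:r.pu:.la:.so.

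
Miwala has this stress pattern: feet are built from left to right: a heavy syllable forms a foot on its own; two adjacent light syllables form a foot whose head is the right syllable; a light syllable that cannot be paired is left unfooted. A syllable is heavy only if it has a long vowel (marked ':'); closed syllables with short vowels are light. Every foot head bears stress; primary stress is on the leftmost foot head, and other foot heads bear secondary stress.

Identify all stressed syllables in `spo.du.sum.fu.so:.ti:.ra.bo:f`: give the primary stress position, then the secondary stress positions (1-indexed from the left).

primary 2, secondary 4, 5, 6, 8

Weights: 1 spo L, 2 du L, 3 sum L, 4 fu L, 5 so: H, 6 ti: H, 7 ra L, 8 bo:f H.
Parse left to right (heavy = foot alone; LL = one foot; stranded L unfooted): (spo.ˈdu) (sum.ˈfu) (ˈso:) (ˈti:) ra (ˈbo:f).
Foot heads: 2, 4, 5, 6, 8.
Primary stress on the leftmost head = syllable 2.
Secondary stress on 4, 5, 6, 8: spo.ˈdu.sum.ˌfu.ˌso:.ˌti:.ra.ˌbo:f.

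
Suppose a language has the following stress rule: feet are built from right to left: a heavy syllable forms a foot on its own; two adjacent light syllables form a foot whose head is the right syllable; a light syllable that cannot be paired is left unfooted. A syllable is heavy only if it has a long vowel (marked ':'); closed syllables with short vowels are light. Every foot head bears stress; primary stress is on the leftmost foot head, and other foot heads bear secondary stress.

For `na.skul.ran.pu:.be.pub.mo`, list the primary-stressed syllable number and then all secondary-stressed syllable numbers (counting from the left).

Weights: 1 na L, 2 skul L, 3 ran L, 4 pu: H, 5 be L, 6 pub L, 7 mo L.
Parse right to left (heavy = foot alone; LL = one foot; stranded L unfooted): na (skul.ˈran) (ˈpu:) be (pub.ˈmo).
Foot heads: 3, 4, 7.
Primary stress on the leftmost head = syllable 3.
Secondary stress on 4, 7: na.skul.ˈran.ˌpu:.be.pub.ˌmo.

primary 3, secondary 4, 7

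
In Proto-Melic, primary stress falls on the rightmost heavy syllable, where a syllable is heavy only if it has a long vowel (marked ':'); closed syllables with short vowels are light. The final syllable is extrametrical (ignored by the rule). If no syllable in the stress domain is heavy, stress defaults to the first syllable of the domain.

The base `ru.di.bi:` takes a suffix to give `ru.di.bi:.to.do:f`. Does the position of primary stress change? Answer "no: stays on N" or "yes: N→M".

Base `ru.di.bi:` (3 syllables):
  The final syllable (3, bi:) is extrametrical; the stress domain is syllables 1–2.
  Weights: 1 ru L, 2 di L.
  No heavy syllable in the domain; default to the first syllable of the domain = syllable 1.
  → primary stress on syllable 1.
Suffixed `ru.di.bi:.to.do:f` (5 syllables):
  The final syllable (5, do:f) is extrametrical; the stress domain is syllables 1–4.
  Weights: 1 ru L, 2 di L, 3 bi: H, 4 to L.
  Heavy syllables in the domain: 3. The rightmost is syllable 3 (bi:).
  → primary stress on syllable 3.

yes: 1→3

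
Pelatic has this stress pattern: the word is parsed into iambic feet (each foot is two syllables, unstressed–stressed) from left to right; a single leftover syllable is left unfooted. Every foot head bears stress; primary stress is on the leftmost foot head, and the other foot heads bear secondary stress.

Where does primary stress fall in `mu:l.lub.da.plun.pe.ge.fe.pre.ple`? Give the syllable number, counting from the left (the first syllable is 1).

Parse left to right into iambic (σˈσ) feet: (mu:l.ˈlub) (da.ˈplun) (pe.ˈge) (fe.ˈpre) ple. Syllable 9 is left unfooted.
Foot heads (stressed positions): 2, 4, 6, 8.
End Rule Leftmost: primary stress on the leftmost head = syllable 2.
Primary stress: syllable 2 → mu:l.ˈlub.da.plun.pe.ge.fe.pre.ple.

2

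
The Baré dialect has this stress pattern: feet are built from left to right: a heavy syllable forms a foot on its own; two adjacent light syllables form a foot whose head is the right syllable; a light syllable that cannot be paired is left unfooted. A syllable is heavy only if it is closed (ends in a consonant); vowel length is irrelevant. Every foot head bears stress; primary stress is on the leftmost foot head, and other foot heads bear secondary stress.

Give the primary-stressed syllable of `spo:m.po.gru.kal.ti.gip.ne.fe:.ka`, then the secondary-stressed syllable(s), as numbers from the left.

Weights: 1 spo:m H, 2 po L, 3 gru L, 4 kal H, 5 ti L, 6 gip H, 7 ne L, 8 fe: L, 9 ka L.
Parse left to right (heavy = foot alone; LL = one foot; stranded L unfooted): (ˈspo:m) (po.ˈgru) (ˈkal) ti (ˈgip) (ne.ˈfe:) ka.
Foot heads: 1, 3, 4, 6, 8.
Primary stress on the leftmost head = syllable 1.
Secondary stress on 3, 4, 6, 8: ˈspo:m.po.ˌgru.ˌkal.ti.ˌgip.ne.ˌfe:.ka.

primary 1, secondary 3, 4, 6, 8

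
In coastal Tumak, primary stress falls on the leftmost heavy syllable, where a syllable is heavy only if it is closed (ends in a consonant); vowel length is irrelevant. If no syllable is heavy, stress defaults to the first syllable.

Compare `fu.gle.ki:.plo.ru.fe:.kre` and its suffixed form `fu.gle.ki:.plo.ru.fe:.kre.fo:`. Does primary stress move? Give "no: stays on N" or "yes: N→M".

Base `fu.gle.ki:.plo.ru.fe:.kre` (7 syllables):
  Weights: 1 fu L, 2 gle L, 3 ki: L, 4 plo L, 5 ru L, 6 fe: L, 7 kre L.
  No heavy syllable in the domain; default to the first syllable = syllable 1.
  → primary stress on syllable 1.
Suffixed `fu.gle.ki:.plo.ru.fe:.kre.fo:` (8 syllables):
  Weights: 1 fu L, 2 gle L, 3 ki: L, 4 plo L, 5 ru L, 6 fe: L, 7 kre L, 8 fo: L.
  No heavy syllable in the domain; default to the first syllable = syllable 1.
  → primary stress on syllable 1.

no: stays on 1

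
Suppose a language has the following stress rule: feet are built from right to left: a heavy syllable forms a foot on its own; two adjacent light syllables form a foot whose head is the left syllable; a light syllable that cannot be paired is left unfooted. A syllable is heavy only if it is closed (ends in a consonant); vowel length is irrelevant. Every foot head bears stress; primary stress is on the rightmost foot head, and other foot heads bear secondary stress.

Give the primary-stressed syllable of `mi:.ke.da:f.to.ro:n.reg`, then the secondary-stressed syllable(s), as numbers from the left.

Weights: 1 mi: L, 2 ke L, 3 da:f H, 4 to L, 5 ro:n H, 6 reg H.
Parse right to left (heavy = foot alone; LL = one foot; stranded L unfooted): (ˈmi:.ke) (ˈda:f) to (ˈro:n) (ˈreg).
Foot heads: 1, 3, 5, 6.
Primary stress on the rightmost head = syllable 6.
Secondary stress on 1, 3, 5: ˌmi:.ke.ˌda:f.to.ˌro:n.ˈreg.

primary 6, secondary 1, 3, 5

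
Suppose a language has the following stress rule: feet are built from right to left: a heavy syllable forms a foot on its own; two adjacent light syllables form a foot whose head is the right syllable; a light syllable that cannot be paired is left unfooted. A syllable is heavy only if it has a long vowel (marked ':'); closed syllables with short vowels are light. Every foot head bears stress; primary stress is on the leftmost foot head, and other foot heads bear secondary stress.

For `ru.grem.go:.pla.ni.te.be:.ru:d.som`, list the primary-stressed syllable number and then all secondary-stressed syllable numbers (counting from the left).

primary 2, secondary 3, 6, 7, 8

Weights: 1 ru L, 2 grem L, 3 go: H, 4 pla L, 5 ni L, 6 te L, 7 be: H, 8 ru:d H, 9 som L.
Parse right to left (heavy = foot alone; LL = one foot; stranded L unfooted): (ru.ˈgrem) (ˈgo:) pla (ni.ˈte) (ˈbe:) (ˈru:d) som.
Foot heads: 2, 3, 6, 7, 8.
Primary stress on the leftmost head = syllable 2.
Secondary stress on 3, 6, 7, 8: ru.ˈgrem.ˌgo:.pla.ni.ˌte.ˌbe:.ˌru:d.som.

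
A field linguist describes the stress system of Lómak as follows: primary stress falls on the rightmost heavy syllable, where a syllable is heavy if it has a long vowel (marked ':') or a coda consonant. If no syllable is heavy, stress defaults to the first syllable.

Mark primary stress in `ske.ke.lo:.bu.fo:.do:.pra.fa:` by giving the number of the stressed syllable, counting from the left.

Weights: 1 ske L, 2 ke L, 3 lo: H, 4 bu L, 5 fo: H, 6 do: H, 7 pra L, 8 fa: H.
Heavy syllables in the domain: 3, 5, 6, 8. The rightmost is syllable 8 (fa:).
Primary stress: syllable 8 → ske.ke.lo:.bu.fo:.do:.pra.ˈfa:.

8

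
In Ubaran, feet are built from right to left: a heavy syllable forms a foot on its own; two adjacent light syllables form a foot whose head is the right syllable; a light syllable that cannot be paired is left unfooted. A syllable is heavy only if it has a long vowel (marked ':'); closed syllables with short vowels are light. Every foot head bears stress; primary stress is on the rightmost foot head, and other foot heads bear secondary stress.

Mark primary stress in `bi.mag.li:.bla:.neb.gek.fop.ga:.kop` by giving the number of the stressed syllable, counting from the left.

Weights: 1 bi L, 2 mag L, 3 li: H, 4 bla: H, 5 neb L, 6 gek L, 7 fop L, 8 ga: H, 9 kop L.
Parse right to left (heavy = foot alone; LL = one foot; stranded L unfooted): (bi.ˈmag) (ˈli:) (ˈbla:) neb (gek.ˈfop) (ˈga:) kop.
Foot heads: 2, 3, 4, 7, 8.
Primary stress on the rightmost head = syllable 8.
Primary stress: syllable 8 → bi.mag.li:.bla:.neb.gek.fop.ˈga:.kop.

8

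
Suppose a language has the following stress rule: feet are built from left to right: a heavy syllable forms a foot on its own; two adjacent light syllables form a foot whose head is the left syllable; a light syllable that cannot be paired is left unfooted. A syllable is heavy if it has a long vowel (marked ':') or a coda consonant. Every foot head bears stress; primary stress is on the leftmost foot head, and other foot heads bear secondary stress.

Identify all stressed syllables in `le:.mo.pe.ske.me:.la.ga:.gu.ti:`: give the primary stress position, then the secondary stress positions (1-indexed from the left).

primary 1, secondary 2, 5, 7, 9

Weights: 1 le: H, 2 mo L, 3 pe L, 4 ske L, 5 me: H, 6 la L, 7 ga: H, 8 gu L, 9 ti: H.
Parse left to right (heavy = foot alone; LL = one foot; stranded L unfooted): (ˈle:) (ˈmo.pe) ske (ˈme:) la (ˈga:) gu (ˈti:).
Foot heads: 1, 2, 5, 7, 9.
Primary stress on the leftmost head = syllable 1.
Secondary stress on 2, 5, 7, 9: ˈle:.ˌmo.pe.ske.ˌme:.la.ˌga:.gu.ˌti:.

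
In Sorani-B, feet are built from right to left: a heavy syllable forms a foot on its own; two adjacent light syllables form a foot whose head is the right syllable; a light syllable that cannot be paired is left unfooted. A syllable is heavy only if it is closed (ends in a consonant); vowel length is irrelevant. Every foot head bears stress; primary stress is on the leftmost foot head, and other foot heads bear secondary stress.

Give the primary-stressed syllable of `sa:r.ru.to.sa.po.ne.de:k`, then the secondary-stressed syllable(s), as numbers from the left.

Weights: 1 sa:r H, 2 ru L, 3 to L, 4 sa L, 5 po L, 6 ne L, 7 de:k H.
Parse right to left (heavy = foot alone; LL = one foot; stranded L unfooted): (ˈsa:r) ru (to.ˈsa) (po.ˈne) (ˈde:k).
Foot heads: 1, 4, 6, 7.
Primary stress on the leftmost head = syllable 1.
Secondary stress on 4, 6, 7: ˈsa:r.ru.to.ˌsa.po.ˌne.ˌde:k.

primary 1, secondary 4, 6, 7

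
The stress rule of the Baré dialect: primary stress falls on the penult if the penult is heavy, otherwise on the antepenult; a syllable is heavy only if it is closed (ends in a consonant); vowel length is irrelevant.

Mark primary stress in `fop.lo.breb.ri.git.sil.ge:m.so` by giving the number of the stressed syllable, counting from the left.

7

Weights: 6 sil H, 7 ge:m H, 8 so L.
The penult (syllable 7, ge:m) is heavy, so it takes stress.
Primary stress: syllable 7 → fop.lo.breb.ri.git.sil.ˈge:m.so.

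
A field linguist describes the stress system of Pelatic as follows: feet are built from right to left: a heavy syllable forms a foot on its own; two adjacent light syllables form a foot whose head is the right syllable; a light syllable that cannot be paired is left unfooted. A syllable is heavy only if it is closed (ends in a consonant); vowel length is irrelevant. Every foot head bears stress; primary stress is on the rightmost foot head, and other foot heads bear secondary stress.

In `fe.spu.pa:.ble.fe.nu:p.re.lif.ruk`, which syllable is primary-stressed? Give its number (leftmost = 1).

Weights: 1 fe L, 2 spu L, 3 pa: L, 4 ble L, 5 fe L, 6 nu:p H, 7 re L, 8 lif H, 9 ruk H.
Parse right to left (heavy = foot alone; LL = one foot; stranded L unfooted): fe (spu.ˈpa:) (ble.ˈfe) (ˈnu:p) re (ˈlif) (ˈruk).
Foot heads: 3, 5, 6, 8, 9.
Primary stress on the rightmost head = syllable 9.
Primary stress: syllable 9 → fe.spu.pa:.ble.fe.nu:p.re.lif.ˈruk.

9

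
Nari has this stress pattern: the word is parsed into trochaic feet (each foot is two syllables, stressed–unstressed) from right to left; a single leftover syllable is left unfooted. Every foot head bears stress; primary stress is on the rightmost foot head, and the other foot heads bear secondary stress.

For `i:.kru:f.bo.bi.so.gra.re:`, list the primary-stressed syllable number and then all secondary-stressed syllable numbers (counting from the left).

Parse right to left into trochaic (ˈσσ) feet: i: (ˈkru:f.bo) (ˈbi.so) (ˈgra.re:). Syllable 1 is left unfooted.
Foot heads (stressed positions): 2, 4, 6.
End Rule Rightmost: primary stress on the rightmost head = syllable 6.
Secondary stress on 2, 4: i:.ˌkru:f.bo.ˌbi.so.ˈgra.re:.

primary 6, secondary 2, 4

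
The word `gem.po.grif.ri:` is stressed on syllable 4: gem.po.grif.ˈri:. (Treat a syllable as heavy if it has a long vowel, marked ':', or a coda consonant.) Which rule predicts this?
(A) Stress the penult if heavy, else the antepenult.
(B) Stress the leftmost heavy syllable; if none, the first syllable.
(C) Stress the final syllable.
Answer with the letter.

C

Rule A → syllable 3 (observed: 4).
Rule B → syllable 1 (observed: 4).
Rule C → syllable 4 ✓.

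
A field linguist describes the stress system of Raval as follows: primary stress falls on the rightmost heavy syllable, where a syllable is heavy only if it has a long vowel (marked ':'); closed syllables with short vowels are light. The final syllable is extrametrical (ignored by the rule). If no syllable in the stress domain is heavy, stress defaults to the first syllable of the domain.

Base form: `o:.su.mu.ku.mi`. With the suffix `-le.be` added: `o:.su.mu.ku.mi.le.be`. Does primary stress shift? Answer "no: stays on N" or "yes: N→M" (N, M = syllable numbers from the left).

Base `o:.su.mu.ku.mi` (5 syllables):
  The final syllable (5, mi) is extrametrical; the stress domain is syllables 1–4.
  Weights: 1 o: H, 2 su L, 3 mu L, 4 ku L.
  Heavy syllables in the domain: 1. The rightmost is syllable 1 (o:).
  → primary stress on syllable 1.
Suffixed `o:.su.mu.ku.mi.le.be` (7 syllables):
  The final syllable (7, be) is extrametrical; the stress domain is syllables 1–6.
  Weights: 1 o: H, 2 su L, 3 mu L, 4 ku L, 5 mi L, 6 le L.
  Heavy syllables in the domain: 1. The rightmost is syllable 1 (o:).
  → primary stress on syllable 1.

no: stays on 1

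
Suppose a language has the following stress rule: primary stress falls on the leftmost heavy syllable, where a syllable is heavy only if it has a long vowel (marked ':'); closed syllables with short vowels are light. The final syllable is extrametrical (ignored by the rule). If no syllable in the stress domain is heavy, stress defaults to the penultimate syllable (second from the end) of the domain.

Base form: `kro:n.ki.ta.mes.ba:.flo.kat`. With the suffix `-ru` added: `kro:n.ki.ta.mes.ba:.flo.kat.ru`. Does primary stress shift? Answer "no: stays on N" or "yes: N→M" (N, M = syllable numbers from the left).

no: stays on 1

Base `kro:n.ki.ta.mes.ba:.flo.kat` (7 syllables):
  The final syllable (7, kat) is extrametrical; the stress domain is syllables 1–6.
  Weights: 1 kro:n H, 2 ki L, 3 ta L, 4 mes L, 5 ba: H, 6 flo L.
  Heavy syllables in the domain: 1, 5. The leftmost is syllable 1 (kro:n).
  → primary stress on syllable 1.
Suffixed `kro:n.ki.ta.mes.ba:.flo.kat.ru` (8 syllables):
  The final syllable (8, ru) is extrametrical; the stress domain is syllables 1–7.
  Weights: 1 kro:n H, 2 ki L, 3 ta L, 4 mes L, 5 ba: H, 6 flo L, 7 kat L.
  Heavy syllables in the domain: 1, 5. The leftmost is syllable 1 (kro:n).
  → primary stress on syllable 1.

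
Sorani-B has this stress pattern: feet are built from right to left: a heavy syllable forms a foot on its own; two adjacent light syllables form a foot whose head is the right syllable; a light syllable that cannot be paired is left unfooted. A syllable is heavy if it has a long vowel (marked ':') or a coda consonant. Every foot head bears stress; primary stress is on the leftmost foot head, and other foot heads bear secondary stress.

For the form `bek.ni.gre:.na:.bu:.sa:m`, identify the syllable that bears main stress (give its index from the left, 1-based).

1

Weights: 1 bek H, 2 ni L, 3 gre: H, 4 na: H, 5 bu: H, 6 sa:m H.
Parse right to left (heavy = foot alone; LL = one foot; stranded L unfooted): (ˈbek) ni (ˈgre:) (ˈna:) (ˈbu:) (ˈsa:m).
Foot heads: 1, 3, 4, 5, 6.
Primary stress on the leftmost head = syllable 1.
Primary stress: syllable 1 → ˈbek.ni.gre:.na:.bu:.sa:m.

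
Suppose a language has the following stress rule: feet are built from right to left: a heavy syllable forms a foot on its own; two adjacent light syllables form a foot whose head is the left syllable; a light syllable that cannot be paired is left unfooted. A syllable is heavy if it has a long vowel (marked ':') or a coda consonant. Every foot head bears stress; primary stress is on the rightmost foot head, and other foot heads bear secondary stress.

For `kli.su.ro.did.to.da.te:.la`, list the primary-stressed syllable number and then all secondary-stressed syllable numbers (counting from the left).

Weights: 1 kli L, 2 su L, 3 ro L, 4 did H, 5 to L, 6 da L, 7 te: H, 8 la L.
Parse right to left (heavy = foot alone; LL = one foot; stranded L unfooted): kli (ˈsu.ro) (ˈdid) (ˈto.da) (ˈte:) la.
Foot heads: 2, 4, 5, 7.
Primary stress on the rightmost head = syllable 7.
Secondary stress on 2, 4, 5: kli.ˌsu.ro.ˌdid.ˌto.da.ˈte:.la.

primary 7, secondary 2, 4, 5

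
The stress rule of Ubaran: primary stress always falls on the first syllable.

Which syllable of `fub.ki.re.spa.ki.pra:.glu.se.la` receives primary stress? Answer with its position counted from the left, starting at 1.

The word has 9 syllables; the first syllable is syllable 1 (fub).
Primary stress: syllable 1 → ˈfub.ki.re.spa.ki.pra:.glu.se.la.

1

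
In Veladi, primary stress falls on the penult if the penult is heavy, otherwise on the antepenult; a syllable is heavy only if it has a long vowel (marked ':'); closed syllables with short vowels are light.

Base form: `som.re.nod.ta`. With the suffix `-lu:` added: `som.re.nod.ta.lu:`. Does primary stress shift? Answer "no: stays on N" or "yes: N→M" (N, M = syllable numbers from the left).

yes: 2→3

Base `som.re.nod.ta` (4 syllables):
  Weights: 2 re L, 3 nod L, 4 ta L.
  The penult (syllable 3, nod) is light, so stress falls on the antepenult (syllable 2, re).
  → primary stress on syllable 2.
Suffixed `som.re.nod.ta.lu:` (5 syllables):
  Weights: 3 nod L, 4 ta L, 5 lu: H.
  The penult (syllable 4, ta) is light, so stress falls on the antepenult (syllable 3, nod).
  → primary stress on syllable 3.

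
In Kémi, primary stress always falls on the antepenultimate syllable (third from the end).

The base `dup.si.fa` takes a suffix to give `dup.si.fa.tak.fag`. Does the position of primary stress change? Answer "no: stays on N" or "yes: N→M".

yes: 1→3

Base `dup.si.fa` (3 syllables):
  The word has 3 syllables; the antepenultimate syllable (third from the end) is syllable 1 (dup).
  → primary stress on syllable 1.
Suffixed `dup.si.fa.tak.fag` (5 syllables):
  The word has 5 syllables; the antepenultimate syllable (third from the end) is syllable 3 (fa).
  → primary stress on syllable 3.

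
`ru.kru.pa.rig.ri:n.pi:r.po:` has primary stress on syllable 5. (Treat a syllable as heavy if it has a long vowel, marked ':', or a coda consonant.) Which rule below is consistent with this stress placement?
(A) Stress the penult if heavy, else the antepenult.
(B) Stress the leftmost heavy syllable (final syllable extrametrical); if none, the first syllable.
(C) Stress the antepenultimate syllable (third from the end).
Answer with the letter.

C

Rule A → syllable 6 (observed: 5).
Rule B → syllable 4 (observed: 5).
Rule C → syllable 5 ✓.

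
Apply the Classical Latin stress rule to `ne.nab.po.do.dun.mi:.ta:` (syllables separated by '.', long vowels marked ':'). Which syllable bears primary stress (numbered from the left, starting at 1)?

6

Classical Latin: stress the penult if heavy (long vowel or closed), else the antepenult.
Weights: 5 dun H, 6 mi: H, 7 ta: H.
The penult (syllable 6, mi:) is heavy, so it takes stress.
Stress on syllable 6: ne.nab.po.do.dun.ˈmi:.ta:.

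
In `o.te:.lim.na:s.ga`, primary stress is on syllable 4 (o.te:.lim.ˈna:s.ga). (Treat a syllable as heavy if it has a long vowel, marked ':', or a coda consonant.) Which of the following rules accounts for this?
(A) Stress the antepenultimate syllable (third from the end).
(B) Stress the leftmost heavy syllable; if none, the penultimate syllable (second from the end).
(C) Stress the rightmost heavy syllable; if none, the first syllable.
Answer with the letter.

C

Rule A → syllable 3 (observed: 4).
Rule B → syllable 2 (observed: 4).
Rule C → syllable 4 ✓.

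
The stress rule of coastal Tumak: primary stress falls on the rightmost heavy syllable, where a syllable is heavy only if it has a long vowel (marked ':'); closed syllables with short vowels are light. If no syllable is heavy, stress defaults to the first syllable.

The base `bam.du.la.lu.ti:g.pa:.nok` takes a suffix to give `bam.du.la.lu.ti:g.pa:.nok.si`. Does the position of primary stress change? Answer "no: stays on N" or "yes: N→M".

no: stays on 6

Base `bam.du.la.lu.ti:g.pa:.nok` (7 syllables):
  Weights: 1 bam L, 2 du L, 3 la L, 4 lu L, 5 ti:g H, 6 pa: H, 7 nok L.
  Heavy syllables in the domain: 5, 6. The rightmost is syllable 6 (pa:).
  → primary stress on syllable 6.
Suffixed `bam.du.la.lu.ti:g.pa:.nok.si` (8 syllables):
  Weights: 1 bam L, 2 du L, 3 la L, 4 lu L, 5 ti:g H, 6 pa: H, 7 nok L, 8 si L.
  Heavy syllables in the domain: 5, 6. The rightmost is syllable 6 (pa:).
  → primary stress on syllable 6.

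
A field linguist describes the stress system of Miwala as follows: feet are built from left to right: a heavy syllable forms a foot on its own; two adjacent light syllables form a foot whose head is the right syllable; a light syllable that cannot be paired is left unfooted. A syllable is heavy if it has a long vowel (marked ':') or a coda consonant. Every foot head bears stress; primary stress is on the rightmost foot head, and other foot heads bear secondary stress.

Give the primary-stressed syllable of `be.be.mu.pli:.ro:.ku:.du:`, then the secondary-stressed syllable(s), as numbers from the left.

primary 7, secondary 2, 4, 5, 6

Weights: 1 be L, 2 be L, 3 mu L, 4 pli: H, 5 ro: H, 6 ku: H, 7 du: H.
Parse left to right (heavy = foot alone; LL = one foot; stranded L unfooted): (be.ˈbe) mu (ˈpli:) (ˈro:) (ˈku:) (ˈdu:).
Foot heads: 2, 4, 5, 6, 7.
Primary stress on the rightmost head = syllable 7.
Secondary stress on 2, 4, 5, 6: be.ˌbe.mu.ˌpli:.ˌro:.ˌku:.ˈdu:.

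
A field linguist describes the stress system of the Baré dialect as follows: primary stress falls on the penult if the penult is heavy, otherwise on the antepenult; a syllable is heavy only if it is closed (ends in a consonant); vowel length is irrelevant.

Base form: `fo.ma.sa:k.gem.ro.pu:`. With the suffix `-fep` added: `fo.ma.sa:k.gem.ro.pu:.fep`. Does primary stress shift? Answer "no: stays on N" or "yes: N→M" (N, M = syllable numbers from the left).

Base `fo.ma.sa:k.gem.ro.pu:` (6 syllables):
  Weights: 4 gem H, 5 ro L, 6 pu: L.
  The penult (syllable 5, ro) is light, so stress falls on the antepenult (syllable 4, gem).
  → primary stress on syllable 4.
Suffixed `fo.ma.sa:k.gem.ro.pu:.fep` (7 syllables):
  Weights: 5 ro L, 6 pu: L, 7 fep H.
  The penult (syllable 6, pu:) is light, so stress falls on the antepenult (syllable 5, ro).
  → primary stress on syllable 5.

yes: 4→5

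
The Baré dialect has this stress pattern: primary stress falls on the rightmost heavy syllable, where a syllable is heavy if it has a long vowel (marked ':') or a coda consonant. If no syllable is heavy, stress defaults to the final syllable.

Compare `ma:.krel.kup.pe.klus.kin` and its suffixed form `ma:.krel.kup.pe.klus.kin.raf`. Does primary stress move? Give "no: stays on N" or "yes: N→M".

yes: 6→7

Base `ma:.krel.kup.pe.klus.kin` (6 syllables):
  Weights: 1 ma: H, 2 krel H, 3 kup H, 4 pe L, 5 klus H, 6 kin H.
  Heavy syllables in the domain: 1, 2, 3, 5, 6. The rightmost is syllable 6 (kin).
  → primary stress on syllable 6.
Suffixed `ma:.krel.kup.pe.klus.kin.raf` (7 syllables):
  Weights: 1 ma: H, 2 krel H, 3 kup H, 4 pe L, 5 klus H, 6 kin H, 7 raf H.
  Heavy syllables in the domain: 1, 2, 3, 5, 6, 7. The rightmost is syllable 7 (raf).
  → primary stress on syllable 7.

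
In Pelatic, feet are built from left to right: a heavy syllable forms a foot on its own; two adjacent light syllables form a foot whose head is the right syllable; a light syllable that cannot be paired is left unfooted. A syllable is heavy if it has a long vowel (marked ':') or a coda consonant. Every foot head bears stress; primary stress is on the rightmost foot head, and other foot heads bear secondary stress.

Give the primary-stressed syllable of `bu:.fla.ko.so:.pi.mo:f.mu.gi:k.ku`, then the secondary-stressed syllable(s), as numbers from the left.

primary 8, secondary 1, 3, 4, 6

Weights: 1 bu: H, 2 fla L, 3 ko L, 4 so: H, 5 pi L, 6 mo:f H, 7 mu L, 8 gi:k H, 9 ku L.
Parse left to right (heavy = foot alone; LL = one foot; stranded L unfooted): (ˈbu:) (fla.ˈko) (ˈso:) pi (ˈmo:f) mu (ˈgi:k) ku.
Foot heads: 1, 3, 4, 6, 8.
Primary stress on the rightmost head = syllable 8.
Secondary stress on 1, 3, 4, 6: ˌbu:.fla.ˌko.ˌso:.pi.ˌmo:f.mu.ˈgi:k.ku.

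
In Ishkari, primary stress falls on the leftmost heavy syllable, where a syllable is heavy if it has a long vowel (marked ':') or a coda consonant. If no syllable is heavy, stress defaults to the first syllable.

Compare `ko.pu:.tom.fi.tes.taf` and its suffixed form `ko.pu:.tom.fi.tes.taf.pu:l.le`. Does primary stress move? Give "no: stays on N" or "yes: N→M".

Base `ko.pu:.tom.fi.tes.taf` (6 syllables):
  Weights: 1 ko L, 2 pu: H, 3 tom H, 4 fi L, 5 tes H, 6 taf H.
  Heavy syllables in the domain: 2, 3, 5, 6. The leftmost is syllable 2 (pu:).
  → primary stress on syllable 2.
Suffixed `ko.pu:.tom.fi.tes.taf.pu:l.le` (8 syllables):
  Weights: 1 ko L, 2 pu: H, 3 tom H, 4 fi L, 5 tes H, 6 taf H, 7 pu:l H, 8 le L.
  Heavy syllables in the domain: 2, 3, 5, 6, 7. The leftmost is syllable 2 (pu:).
  → primary stress on syllable 2.

no: stays on 2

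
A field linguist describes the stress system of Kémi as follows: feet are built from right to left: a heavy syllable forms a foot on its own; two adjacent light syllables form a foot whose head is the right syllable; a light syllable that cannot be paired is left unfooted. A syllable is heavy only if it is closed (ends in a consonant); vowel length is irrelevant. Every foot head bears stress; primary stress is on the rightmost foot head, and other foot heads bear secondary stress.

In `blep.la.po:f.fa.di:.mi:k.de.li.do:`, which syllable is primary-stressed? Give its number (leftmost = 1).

9

Weights: 1 blep H, 2 la L, 3 po:f H, 4 fa L, 5 di: L, 6 mi:k H, 7 de L, 8 li L, 9 do: L.
Parse right to left (heavy = foot alone; LL = one foot; stranded L unfooted): (ˈblep) la (ˈpo:f) (fa.ˈdi:) (ˈmi:k) de (li.ˈdo:).
Foot heads: 1, 3, 5, 6, 9.
Primary stress on the rightmost head = syllable 9.
Primary stress: syllable 9 → blep.la.po:f.fa.di:.mi:k.de.li.ˈdo:.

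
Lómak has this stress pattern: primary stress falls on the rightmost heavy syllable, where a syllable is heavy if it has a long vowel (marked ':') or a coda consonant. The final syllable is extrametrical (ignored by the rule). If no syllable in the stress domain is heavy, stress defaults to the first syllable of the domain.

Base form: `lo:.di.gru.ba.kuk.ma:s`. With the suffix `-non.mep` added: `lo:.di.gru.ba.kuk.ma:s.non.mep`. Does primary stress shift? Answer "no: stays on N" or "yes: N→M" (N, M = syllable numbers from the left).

yes: 5→7

Base `lo:.di.gru.ba.kuk.ma:s` (6 syllables):
  The final syllable (6, ma:s) is extrametrical; the stress domain is syllables 1–5.
  Weights: 1 lo: H, 2 di L, 3 gru L, 4 ba L, 5 kuk H.
  Heavy syllables in the domain: 1, 5. The rightmost is syllable 5 (kuk).
  → primary stress on syllable 5.
Suffixed `lo:.di.gru.ba.kuk.ma:s.non.mep` (8 syllables):
  The final syllable (8, mep) is extrametrical; the stress domain is syllables 1–7.
  Weights: 1 lo: H, 2 di L, 3 gru L, 4 ba L, 5 kuk H, 6 ma:s H, 7 non H.
  Heavy syllables in the domain: 1, 5, 6, 7. The rightmost is syllable 7 (non).
  → primary stress on syllable 7.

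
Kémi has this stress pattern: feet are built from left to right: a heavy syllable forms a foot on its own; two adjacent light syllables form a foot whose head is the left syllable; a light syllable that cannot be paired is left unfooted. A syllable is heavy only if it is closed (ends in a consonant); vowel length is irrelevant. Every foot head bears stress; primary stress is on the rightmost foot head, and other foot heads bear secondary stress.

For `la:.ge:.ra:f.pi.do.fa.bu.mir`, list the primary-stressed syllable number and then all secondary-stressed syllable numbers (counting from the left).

Weights: 1 la: L, 2 ge: L, 3 ra:f H, 4 pi L, 5 do L, 6 fa L, 7 bu L, 8 mir H.
Parse left to right (heavy = foot alone; LL = one foot; stranded L unfooted): (ˈla:.ge:) (ˈra:f) (ˈpi.do) (ˈfa.bu) (ˈmir).
Foot heads: 1, 3, 4, 6, 8.
Primary stress on the rightmost head = syllable 8.
Secondary stress on 1, 3, 4, 6: ˌla:.ge:.ˌra:f.ˌpi.do.ˌfa.bu.ˈmir.

primary 8, secondary 1, 3, 4, 6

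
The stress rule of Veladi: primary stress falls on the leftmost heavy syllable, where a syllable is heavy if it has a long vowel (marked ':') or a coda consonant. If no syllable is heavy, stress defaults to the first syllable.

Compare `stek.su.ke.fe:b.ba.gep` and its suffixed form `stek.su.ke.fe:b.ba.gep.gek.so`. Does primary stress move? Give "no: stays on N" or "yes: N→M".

no: stays on 1

Base `stek.su.ke.fe:b.ba.gep` (6 syllables):
  Weights: 1 stek H, 2 su L, 3 ke L, 4 fe:b H, 5 ba L, 6 gep H.
  Heavy syllables in the domain: 1, 4, 6. The leftmost is syllable 1 (stek).
  → primary stress on syllable 1.
Suffixed `stek.su.ke.fe:b.ba.gep.gek.so` (8 syllables):
  Weights: 1 stek H, 2 su L, 3 ke L, 4 fe:b H, 5 ba L, 6 gep H, 7 gek H, 8 so L.
  Heavy syllables in the domain: 1, 4, 6, 7. The leftmost is syllable 1 (stek).
  → primary stress on syllable 1.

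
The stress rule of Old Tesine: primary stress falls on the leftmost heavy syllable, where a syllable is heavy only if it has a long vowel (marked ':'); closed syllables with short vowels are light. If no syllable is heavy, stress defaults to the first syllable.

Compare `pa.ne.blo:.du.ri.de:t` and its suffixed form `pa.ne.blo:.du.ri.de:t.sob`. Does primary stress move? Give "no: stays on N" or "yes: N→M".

no: stays on 3

Base `pa.ne.blo:.du.ri.de:t` (6 syllables):
  Weights: 1 pa L, 2 ne L, 3 blo: H, 4 du L, 5 ri L, 6 de:t H.
  Heavy syllables in the domain: 3, 6. The leftmost is syllable 3 (blo:).
  → primary stress on syllable 3.
Suffixed `pa.ne.blo:.du.ri.de:t.sob` (7 syllables):
  Weights: 1 pa L, 2 ne L, 3 blo: H, 4 du L, 5 ri L, 6 de:t H, 7 sob L.
  Heavy syllables in the domain: 3, 6. The leftmost is syllable 3 (blo:).
  → primary stress on syllable 3.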